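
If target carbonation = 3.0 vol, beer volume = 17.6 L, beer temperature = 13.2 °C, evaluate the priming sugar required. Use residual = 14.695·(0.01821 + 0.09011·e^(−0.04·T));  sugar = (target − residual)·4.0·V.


residual = 14.695·(0.01821 + 0.09011·e^(−0.04·13.2)) = 1.0486
sugar = (3.0 − 1.0486)·4.0·17.6

137.3809 g


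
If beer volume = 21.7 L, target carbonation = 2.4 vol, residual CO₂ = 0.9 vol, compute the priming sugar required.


sugar = (target − residual)·4.0·V
sugar = (2.4 − 0.9)·4.0·21.7

130.2000 g


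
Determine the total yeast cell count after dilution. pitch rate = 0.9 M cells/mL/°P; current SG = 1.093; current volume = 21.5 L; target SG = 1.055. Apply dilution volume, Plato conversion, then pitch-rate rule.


V_w = V·((SG_c−1)/(SG_t−1)−1);  °P = 259 − 259/SG_t;  cells = rate·(V+V_w)·°P
V_w = 21.5·((1.093−1)/(1.055−1)−1) = 14.8545
V_final = 21.5 + 14.8545 = 36.3545
°P = 259 − 259/1.055 = 13.5024
cells = 0.9·36.3545·13.5024

441.7853 billion cells


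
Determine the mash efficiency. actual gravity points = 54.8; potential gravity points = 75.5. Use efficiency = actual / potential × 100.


efficiency = 54.8 / 75.5 × 100

72.5828 %


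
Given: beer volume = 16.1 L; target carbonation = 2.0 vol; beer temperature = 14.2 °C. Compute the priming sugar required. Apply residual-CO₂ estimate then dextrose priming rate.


residual = 14.695·(0.01821 + 0.09011·e^(−0.04·T));  sugar = (target − residual)·4.0·V
residual = 14.695·(0.01821 + 0.09011·e^(−0.04·14.2)) = 1.0179
sugar = (2.0 − 1.0179)·4.0·16.1

63.2443 g


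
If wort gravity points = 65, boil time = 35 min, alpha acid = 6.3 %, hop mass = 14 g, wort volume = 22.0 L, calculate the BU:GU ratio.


U = 1.65·0.000125^(GP/1000)·(1−e^(−0.04t))/4.15;  IBU = (α/100)·m·U·1000/V;  BU:GU = IBU/GP
U = 1.65·0.000125^(65/1000)·(1−e^(−0.04·35))/4.15 = 0.1670
IBU = (6.3/100)·14·0.1670·1000/22.0 = 6.6959
BU:GU = 6.6959/65

0.1030


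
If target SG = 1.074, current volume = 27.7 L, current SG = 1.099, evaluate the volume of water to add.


V_water = V·((SG_curr − 1)/(SG_target − 1) − 1)
V_water = 27.7·((1.099 − 1)/(1.074 − 1) − 1)

9.3581 L


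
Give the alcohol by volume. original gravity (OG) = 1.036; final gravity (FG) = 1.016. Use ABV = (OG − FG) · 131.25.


ABV = (1.036 − 1.016) · 131.25

2.6250 % ABV


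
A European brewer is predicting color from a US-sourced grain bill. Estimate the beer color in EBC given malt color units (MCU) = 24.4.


SRM = 1.4922·MCU^0.6859;  EBC = SRM·1.97
SRM = 1.4922·24.4^0.6859 = 13.3487
EBC = 13.3487·1.97

26.2969 EBC


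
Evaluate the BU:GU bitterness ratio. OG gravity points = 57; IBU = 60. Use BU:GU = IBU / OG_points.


BU:GU = 60 / 57

1.0526


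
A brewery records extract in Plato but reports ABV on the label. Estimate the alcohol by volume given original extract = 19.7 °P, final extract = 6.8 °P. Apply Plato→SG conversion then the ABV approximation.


SG = 259/(259 − P);  ABV = (OG − FG)·131.25
OG = 259/(259 − 19.7) = 1.0823
FG = 259/(259 − 6.8) = 1.0270
ABV = (1.0823 − 1.0270)·131.25

7.2661 % ABV


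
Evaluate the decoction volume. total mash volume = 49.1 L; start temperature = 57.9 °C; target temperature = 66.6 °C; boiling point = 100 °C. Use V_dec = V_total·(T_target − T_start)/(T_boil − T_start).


V_dec = 49.1·(66.6 − 57.9)/(100 − 57.9)

10.1466 L


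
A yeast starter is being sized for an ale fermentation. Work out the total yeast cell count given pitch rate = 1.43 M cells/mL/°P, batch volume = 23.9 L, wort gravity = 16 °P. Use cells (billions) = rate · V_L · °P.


cells = 1.43 · 23.9 · 16

546.8320 billion cells


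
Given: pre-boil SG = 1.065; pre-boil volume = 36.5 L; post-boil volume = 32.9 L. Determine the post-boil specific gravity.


SG_post = 1 + (SG_pre − 1)·V_pre/V_post
pts_pre = (1.065 − 1)·1000 = 65.0000
pts_post = 65.0000·36.5/32.9 = 72.1125
SG_post = 1 + 72.1125/1000

1.0721


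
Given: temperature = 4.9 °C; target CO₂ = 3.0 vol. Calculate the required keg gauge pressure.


psi = vols/(0.01821 + 0.09011·e^(−0.04·T)) − 14.695
psi = 3.0/(0.01821 + 0.09011·e^(−0.04·4.9)) − 14.695

17.8142 psi


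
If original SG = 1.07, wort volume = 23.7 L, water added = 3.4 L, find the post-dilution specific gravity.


SG_new = 1 + (SG_old − 1)·V_old/(V_old + V_water)
pts = (1.07 − 1)·1000·23.7/(23.7 + 3.4) = 61.2177
SG_new = 1 + 61.2177/1000

1.0612


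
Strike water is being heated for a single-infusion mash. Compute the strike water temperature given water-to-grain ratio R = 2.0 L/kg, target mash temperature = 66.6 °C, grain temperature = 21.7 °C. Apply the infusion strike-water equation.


T_strike = (0.41/R)·(T_mash − T_grain) + T_mash
T_strike = (0.41/2.0)·(66.6 − 21.7) + 66.6

75.8045 °C


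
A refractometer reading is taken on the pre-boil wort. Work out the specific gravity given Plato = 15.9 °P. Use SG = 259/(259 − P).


SG = 259/(259 − 15.9)

1.0654


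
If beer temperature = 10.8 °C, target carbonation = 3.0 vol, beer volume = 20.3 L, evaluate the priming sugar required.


residual = 14.695·(0.01821 + 0.09011·e^(−0.04·T));  sugar = (target − residual)·4.0·V
residual = 14.695·(0.01821 + 0.09011·e^(−0.04·10.8)) = 1.1273
sugar = (3.0 − 1.1273)·4.0·20.3

152.0667 g


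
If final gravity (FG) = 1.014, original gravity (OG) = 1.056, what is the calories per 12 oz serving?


ABW = (OG−FG)·131.25·0.79/FG;  °P = 259 − 259/SG (for OG→OE and FG→AE);  RE = 0.1808·OE + 0.8192·AE;  Cal = (6.9·ABW + 4·(RE−0.1))·FG·3.55
ABW = (1.056 − 1.014)·131.25·0.79/1.014 = 4.2947
OE = 259 − 259/1.056 = 13.7348 °P
AE = 259 − 259/1.014 = 3.5759 °P
RE = 0.1808·13.7348 + 0.8192·3.5759 = 5.4127 °P
Cal = (6.9·4.2947 + 4·(5.4127−0.1))·1.014·3.55

183.1687 kcal


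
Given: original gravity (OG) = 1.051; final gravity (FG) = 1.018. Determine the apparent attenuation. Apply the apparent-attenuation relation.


AA = (OG − FG)/(OG − 1) · 100
AA = (1.051 − 1.018)/(1.051 − 1) · 100

64.7059 %


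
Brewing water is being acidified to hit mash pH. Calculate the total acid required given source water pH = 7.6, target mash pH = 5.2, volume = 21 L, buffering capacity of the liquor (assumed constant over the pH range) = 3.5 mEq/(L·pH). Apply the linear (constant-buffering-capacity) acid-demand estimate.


acid = buffering capacity · (pH_source − pH_target) · V
acid = 3.5 · (7.6 − 5.2) · 21

176.4000 mEq


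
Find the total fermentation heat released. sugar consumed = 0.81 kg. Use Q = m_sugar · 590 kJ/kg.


Q = 0.81 · 590

477.9000 kJ


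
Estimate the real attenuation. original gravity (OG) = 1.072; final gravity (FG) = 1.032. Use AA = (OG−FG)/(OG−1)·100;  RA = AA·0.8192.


AA = (1.072 − 1.032)/(1.072 − 1)·100 = 55.5556
RA = 55.5556·0.8192

45.5111 %


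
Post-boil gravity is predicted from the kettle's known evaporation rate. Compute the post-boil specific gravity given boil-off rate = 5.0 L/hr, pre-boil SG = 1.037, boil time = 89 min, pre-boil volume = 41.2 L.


V_post = V_pre − rate·(t/60);  SG_post = 1 + (SG_pre−1)·V_pre/V_post
V_post = 41.2 − 5.0·(89/60) = 33.7833
SG_post = 1 + (1.037 − 1)·41.2/33.7833

1.0451


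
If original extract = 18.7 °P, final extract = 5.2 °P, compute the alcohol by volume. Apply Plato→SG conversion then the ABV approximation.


SG = 259/(259 − P);  ABV = (OG − FG)·131.25
OG = 259/(259 − 18.7) = 1.0778
FG = 259/(259 − 5.2) = 1.0205
ABV = (1.0778 − 1.0205)·131.25

7.5247 % ABV


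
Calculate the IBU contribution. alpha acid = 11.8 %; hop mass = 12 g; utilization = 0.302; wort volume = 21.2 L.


IBU = (α/100)·mass·U·1000 / V
IBU = (11.8/100)·12·0.302·1000 / 21.2

20.1713 IBU


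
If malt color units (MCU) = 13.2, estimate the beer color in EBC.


SRM = 1.4922·MCU^0.6859;  EBC = SRM·1.97
SRM = 1.4922·13.2^0.6859 = 8.7585
EBC = 8.7585·1.97

17.2542 EBC


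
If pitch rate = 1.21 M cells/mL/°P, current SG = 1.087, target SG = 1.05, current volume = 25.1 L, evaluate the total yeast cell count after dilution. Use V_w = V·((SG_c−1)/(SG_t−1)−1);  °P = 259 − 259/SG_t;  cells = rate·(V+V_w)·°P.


V_w = 25.1·((1.087−1)/(1.05−1)−1) = 18.5740
V_final = 25.1 + 18.5740 = 43.6740
°P = 259 − 259/1.05 = 12.3333
cells = 1.21·43.6740·12.3333

651.7617 billion cells


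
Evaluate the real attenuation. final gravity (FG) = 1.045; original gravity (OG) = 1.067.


AA = (OG−FG)/(OG−1)·100;  RA = AA·0.8192
AA = (1.067 − 1.045)/(1.067 − 1)·100 = 32.8358
RA = 32.8358·0.8192

26.8991 %


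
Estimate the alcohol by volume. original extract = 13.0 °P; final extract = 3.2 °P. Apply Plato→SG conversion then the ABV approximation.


SG = 259/(259 − P);  ABV = (OG − FG)·131.25
OG = 259/(259 − 13.0) = 1.0528
FG = 259/(259 − 3.2) = 1.0125
ABV = (1.0528 − 1.0125)·131.25

5.2941 % ABV


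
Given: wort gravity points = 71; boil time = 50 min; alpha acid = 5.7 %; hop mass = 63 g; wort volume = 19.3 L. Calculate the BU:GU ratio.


U = 1.65·0.000125^(GP/1000)·(1−e^(−0.04t))/4.15;  IBU = (α/100)·m·U·1000/V;  BU:GU = IBU/GP
U = 1.65·0.000125^(71/1000)·(1−e^(−0.04·50))/4.15 = 0.1816
IBU = (5.7/100)·63·0.1816·1000/19.3 = 33.7927
BU:GU = 33.7927/71

0.4760


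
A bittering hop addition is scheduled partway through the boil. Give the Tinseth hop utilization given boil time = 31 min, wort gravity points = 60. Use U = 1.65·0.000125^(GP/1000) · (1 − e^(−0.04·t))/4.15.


bigness = 1.65·0.000125^(60/1000) = 0.9623
boil_factor = (1 − e^(−0.04·31))/4.15 = 0.1712
U = 0.9623 · 0.1712

0.1648


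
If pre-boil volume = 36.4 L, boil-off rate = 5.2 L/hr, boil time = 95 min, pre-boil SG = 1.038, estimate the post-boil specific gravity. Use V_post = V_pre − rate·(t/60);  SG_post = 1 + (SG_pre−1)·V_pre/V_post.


V_post = 36.4 − 5.2·(95/60) = 28.1667
SG_post = 1 + (1.038 − 1)·36.4/28.1667

1.0491


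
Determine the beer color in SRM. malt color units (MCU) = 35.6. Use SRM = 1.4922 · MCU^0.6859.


SRM = 1.4922 · 35.6^0.6859

17.2968 SRM


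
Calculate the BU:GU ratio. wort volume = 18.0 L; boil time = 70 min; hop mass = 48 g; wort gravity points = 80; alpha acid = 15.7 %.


U = 1.65·0.000125^(GP/1000)·(1−e^(−0.04t))/4.15;  IBU = (α/100)·m·U·1000/V;  BU:GU = IBU/GP
U = 1.65·0.000125^(80/1000)·(1−e^(−0.04·70))/4.15 = 0.1819
IBU = (15.7/100)·48·0.1819·1000/18.0 = 76.1746
BU:GU = 76.1746/80

0.9522


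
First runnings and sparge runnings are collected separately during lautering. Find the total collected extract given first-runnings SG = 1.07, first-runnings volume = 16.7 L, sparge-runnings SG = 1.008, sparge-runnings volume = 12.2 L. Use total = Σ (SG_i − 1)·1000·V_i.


first = (1.07 − 1)·1000·16.7 = 1169.0000
sparge = (1.008 − 1)·1000·12.2 = 97.6000
total = 1169.0000 + 97.6000

1266.6000 gravity·L


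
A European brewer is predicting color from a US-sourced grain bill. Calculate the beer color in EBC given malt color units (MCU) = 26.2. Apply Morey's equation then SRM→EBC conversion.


SRM = 1.4922·MCU^0.6859;  EBC = SRM·1.97
SRM = 1.4922·26.2^0.6859 = 14.0165
EBC = 14.0165·1.97

27.6125 EBC


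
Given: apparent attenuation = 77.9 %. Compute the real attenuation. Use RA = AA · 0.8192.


RA = 77.9 · 0.8192

63.8157 %


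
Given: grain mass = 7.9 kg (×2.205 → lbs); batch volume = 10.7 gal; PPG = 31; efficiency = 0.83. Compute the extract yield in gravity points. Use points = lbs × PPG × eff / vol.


lbs = 7.9 × 2.205 = 17.4195
points = 17.4195 × 31 × 0.83 / 10.7

41.8882 points


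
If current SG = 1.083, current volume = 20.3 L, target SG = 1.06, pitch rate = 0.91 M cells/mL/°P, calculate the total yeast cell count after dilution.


V_w = V·((SG_c−1)/(SG_t−1)−1);  °P = 259 − 259/SG_t;  cells = rate·(V+V_w)·°P
V_w = 20.3·((1.083−1)/(1.06−1)−1) = 7.7817
V_final = 20.3 + 7.7817 = 28.0817
°P = 259 − 259/1.06 = 14.6604
cells = 0.91·28.0817·14.6604

374.6359 billion cells


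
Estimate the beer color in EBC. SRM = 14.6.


EBC = SRM · 1.97
EBC = 14.6 · 1.97

28.7620 EBC


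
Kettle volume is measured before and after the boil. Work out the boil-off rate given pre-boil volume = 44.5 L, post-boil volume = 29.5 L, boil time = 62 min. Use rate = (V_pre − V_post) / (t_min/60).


rate = (44.5 − 29.5) / (62/60)

14.5161 L/hr


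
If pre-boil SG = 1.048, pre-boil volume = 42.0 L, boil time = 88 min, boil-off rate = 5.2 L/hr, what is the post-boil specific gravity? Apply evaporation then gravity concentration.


V_post = V_pre − rate·(t/60);  SG_post = 1 + (SG_pre−1)·V_pre/V_post
V_post = 42.0 − 5.2·(88/60) = 34.3733
SG_post = 1 + (1.048 − 1)·42.0/34.3733

1.0587


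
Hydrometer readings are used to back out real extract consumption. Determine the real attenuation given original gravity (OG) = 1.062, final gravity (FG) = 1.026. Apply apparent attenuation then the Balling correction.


AA = (OG−FG)/(OG−1)·100;  RA = AA·0.8192
AA = (1.062 − 1.026)/(1.062 − 1)·100 = 58.0645
RA = 58.0645·0.8192

47.5665 %


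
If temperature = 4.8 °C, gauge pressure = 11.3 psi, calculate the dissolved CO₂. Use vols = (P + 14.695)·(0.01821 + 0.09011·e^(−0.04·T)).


vols = (11.3 + 14.695)·(0.01821 + 0.09011·e^(−0.04·4.8))

2.4066 volumes


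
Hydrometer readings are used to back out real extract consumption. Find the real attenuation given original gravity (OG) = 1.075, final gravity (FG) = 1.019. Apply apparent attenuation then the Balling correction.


AA = (OG−FG)/(OG−1)·100;  RA = AA·0.8192
AA = (1.075 − 1.019)/(1.075 − 1)·100 = 74.6667
RA = 74.6667·0.8192

61.1669 %


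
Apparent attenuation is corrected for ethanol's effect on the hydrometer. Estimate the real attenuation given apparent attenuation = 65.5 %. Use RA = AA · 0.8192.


RA = 65.5 · 0.8192

53.6576 %


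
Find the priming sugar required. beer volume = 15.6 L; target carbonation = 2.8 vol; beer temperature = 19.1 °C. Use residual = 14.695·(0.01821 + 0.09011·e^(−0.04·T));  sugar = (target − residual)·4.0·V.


residual = 14.695·(0.01821 + 0.09011·e^(−0.04·19.1)) = 0.8844
sugar = (2.8 − 0.8844)·4.0·15.6

119.5339 g


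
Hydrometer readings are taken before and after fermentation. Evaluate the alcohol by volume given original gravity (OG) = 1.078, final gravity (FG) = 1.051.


ABV = (OG − FG) · 131.25
ABV = (1.078 − 1.051) · 131.25

3.5438 % ABV


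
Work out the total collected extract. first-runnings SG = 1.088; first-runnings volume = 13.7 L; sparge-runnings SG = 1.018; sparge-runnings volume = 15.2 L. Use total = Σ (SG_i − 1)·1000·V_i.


first = (1.088 − 1)·1000·13.7 = 1205.6000
sparge = (1.018 − 1)·1000·15.2 = 273.6000
total = 1205.6000 + 273.6000

1479.2000 gravity·L


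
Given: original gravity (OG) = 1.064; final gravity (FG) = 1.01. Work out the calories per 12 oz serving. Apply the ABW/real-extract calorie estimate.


ABW = (OG−FG)·131.25·0.79/FG;  °P = 259 − 259/SG (for OG→OE and FG→AE);  RE = 0.1808·OE + 0.8192·AE;  Cal = (6.9·ABW + 4·(RE−0.1))·FG·3.55
ABW = (1.064 − 1.01)·131.25·0.79/1.01 = 5.5437
OE = 259 − 259/1.064 = 15.5789 °P
AE = 259 − 259/1.01 = 2.5644 °P
RE = 0.1808·15.5789 + 0.8192·2.5644 = 4.9174 °P
Cal = (6.9·5.5437 + 4·(4.9174−0.1))·1.01·3.55

206.2416 kcal


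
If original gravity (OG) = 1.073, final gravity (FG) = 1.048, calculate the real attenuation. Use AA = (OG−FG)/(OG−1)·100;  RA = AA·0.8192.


AA = (1.073 − 1.048)/(1.073 − 1)·100 = 34.2466
RA = 34.2466·0.8192

28.0548 %


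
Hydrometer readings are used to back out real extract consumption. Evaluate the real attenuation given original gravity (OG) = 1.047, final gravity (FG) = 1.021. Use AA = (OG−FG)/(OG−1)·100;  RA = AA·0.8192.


AA = (1.047 − 1.021)/(1.047 − 1)·100 = 55.3191
RA = 55.3191·0.8192

45.3174 %


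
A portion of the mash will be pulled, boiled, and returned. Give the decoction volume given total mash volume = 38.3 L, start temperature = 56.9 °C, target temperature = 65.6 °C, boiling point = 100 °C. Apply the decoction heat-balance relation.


V_dec = V_total·(T_target − T_start)/(T_boil − T_start)
V_dec = 38.3·(65.6 − 56.9)/(100 − 56.9)

7.7311 L


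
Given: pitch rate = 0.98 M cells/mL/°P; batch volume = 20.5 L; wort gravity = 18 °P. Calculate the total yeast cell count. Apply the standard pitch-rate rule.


cells (billions) = rate · V_L · °P
cells = 0.98 · 20.5 · 18

361.6200 billion cells


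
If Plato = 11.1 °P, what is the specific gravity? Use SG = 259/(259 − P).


SG = 259/(259 − 11.1)

1.0448


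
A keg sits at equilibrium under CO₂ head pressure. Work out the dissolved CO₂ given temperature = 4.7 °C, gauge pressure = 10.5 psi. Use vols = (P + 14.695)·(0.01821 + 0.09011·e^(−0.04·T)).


vols = (10.5 + 14.695)·(0.01821 + 0.09011·e^(−0.04·4.7))

2.3400 volumes


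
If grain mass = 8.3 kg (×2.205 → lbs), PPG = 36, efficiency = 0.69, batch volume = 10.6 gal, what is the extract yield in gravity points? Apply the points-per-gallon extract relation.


points = lbs × PPG × eff / vol
lbs = 8.3 × 2.205 = 18.3015
points = 18.3015 × 36 × 0.69 / 10.6

42.8877 points


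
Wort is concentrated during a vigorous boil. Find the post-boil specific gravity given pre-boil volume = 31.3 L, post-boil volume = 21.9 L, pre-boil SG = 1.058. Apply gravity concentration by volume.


SG_post = 1 + (SG_pre − 1)·V_pre/V_post
pts_pre = (1.058 − 1)·1000 = 58.0000
pts_post = 58.0000·31.3/21.9 = 82.8950
SG_post = 1 + 82.8950/1000

1.0829


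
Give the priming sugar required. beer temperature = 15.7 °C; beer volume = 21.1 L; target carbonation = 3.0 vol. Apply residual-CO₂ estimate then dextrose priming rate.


residual = 14.695·(0.01821 + 0.09011·e^(−0.04·T));  sugar = (target − residual)·4.0·V
residual = 14.695·(0.01821 + 0.09011·e^(−0.04·15.7)) = 0.9742
sugar = (3.0 − 0.9742)·4.0·21.1

170.9735 g


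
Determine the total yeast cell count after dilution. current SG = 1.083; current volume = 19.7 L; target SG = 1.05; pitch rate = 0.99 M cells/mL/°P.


V_w = V·((SG_c−1)/(SG_t−1)−1);  °P = 259 − 259/SG_t;  cells = rate·(V+V_w)·°P
V_w = 19.7·((1.083−1)/(1.05−1)−1) = 13.0020
V_final = 19.7 + 13.0020 = 32.7020
°P = 259 − 259/1.05 = 12.3333
cells = 0.99·32.7020·12.3333

399.2914 billion cells


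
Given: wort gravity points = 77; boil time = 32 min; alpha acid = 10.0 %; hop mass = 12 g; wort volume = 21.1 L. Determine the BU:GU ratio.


U = 1.65·0.000125^(GP/1000)·(1−e^(−0.04t))/4.15;  IBU = (α/100)·m·U·1000/V;  BU:GU = IBU/GP
U = 1.65·0.000125^(77/1000)·(1−e^(−0.04·32))/4.15 = 0.1437
IBU = (10.0/100)·12·0.1437·1000/21.1 = 8.1717
BU:GU = 8.1717/77

0.1061


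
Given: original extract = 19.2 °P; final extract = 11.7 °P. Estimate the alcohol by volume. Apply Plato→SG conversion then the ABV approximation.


SG = 259/(259 − P);  ABV = (OG − FG)·131.25
OG = 259/(259 − 19.2) = 1.0801
FG = 259/(259 − 11.7) = 1.0473
ABV = (1.0801 − 1.0473)·131.25

4.2992 % ABV


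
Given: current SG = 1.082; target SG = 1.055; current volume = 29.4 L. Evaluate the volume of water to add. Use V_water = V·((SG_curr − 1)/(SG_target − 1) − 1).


V_water = 29.4·((1.082 − 1)/(1.055 − 1) − 1)

14.4327 L


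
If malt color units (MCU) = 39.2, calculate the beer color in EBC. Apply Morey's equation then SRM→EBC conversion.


SRM = 1.4922·MCU^0.6859;  EBC = SRM·1.97
SRM = 1.4922·39.2^0.6859 = 18.4783
EBC = 18.4783·1.97

36.4022 EBC


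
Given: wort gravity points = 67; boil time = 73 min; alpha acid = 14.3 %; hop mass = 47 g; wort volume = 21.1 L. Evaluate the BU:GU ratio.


U = 1.65·0.000125^(GP/1000)·(1−e^(−0.04t))/4.15;  IBU = (α/100)·m·U·1000/V;  BU:GU = IBU/GP
U = 1.65·0.000125^(67/1000)·(1−e^(−0.04·73))/4.15 = 0.2060
IBU = (14.3/100)·47·0.2060·1000/21.1 = 65.6148
BU:GU = 65.6148/67

0.9793


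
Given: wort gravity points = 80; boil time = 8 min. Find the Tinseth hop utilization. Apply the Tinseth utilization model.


U = 1.65·0.000125^(GP/1000) · (1 − e^(−0.04·t))/4.15
bigness = 1.65·0.000125^(80/1000) = 0.8040
boil_factor = (1 − e^(−0.04·8))/4.15 = 0.0660
U = 0.8040 · 0.0660

0.0531


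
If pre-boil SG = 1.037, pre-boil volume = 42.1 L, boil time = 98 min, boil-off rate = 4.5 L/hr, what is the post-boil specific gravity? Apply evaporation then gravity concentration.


V_post = V_pre − rate·(t/60);  SG_post = 1 + (SG_pre−1)·V_pre/V_post
V_post = 42.1 − 4.5·(98/60) = 34.7500
SG_post = 1 + (1.037 − 1)·42.1/34.7500

1.0448


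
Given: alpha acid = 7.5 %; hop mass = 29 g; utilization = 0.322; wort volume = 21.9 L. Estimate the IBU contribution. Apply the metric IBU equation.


IBU = (α/100)·mass·U·1000 / V
IBU = (7.5/100)·29·0.322·1000 / 21.9

31.9795 IBU


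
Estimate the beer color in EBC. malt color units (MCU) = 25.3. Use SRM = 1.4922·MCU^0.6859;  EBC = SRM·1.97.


SRM = 1.4922·25.3^0.6859 = 13.6845
EBC = 13.6845·1.97

26.9584 EBC


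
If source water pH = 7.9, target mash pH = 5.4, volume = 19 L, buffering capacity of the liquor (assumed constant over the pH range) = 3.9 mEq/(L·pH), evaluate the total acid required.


acid = buffering capacity · (pH_source − pH_target) · V
acid = 3.9 · (7.9 − 5.4) · 19

185.2500 mEq


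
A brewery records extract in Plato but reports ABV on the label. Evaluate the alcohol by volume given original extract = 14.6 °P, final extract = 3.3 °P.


SG = 259/(259 − P);  ABV = (OG − FG)·131.25
OG = 259/(259 − 14.6) = 1.0597
FG = 259/(259 − 3.3) = 1.0129
ABV = (1.0597 − 1.0129)·131.25

6.1468 % ABV


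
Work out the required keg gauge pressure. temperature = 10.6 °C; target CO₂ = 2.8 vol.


psi = vols/(0.01821 + 0.09011·e^(−0.04·T)) − 14.695
psi = 2.8/(0.01821 + 0.09011·e^(−0.04·10.6)) − 14.695

21.5838 psi


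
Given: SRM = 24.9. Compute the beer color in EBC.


EBC = SRM · 1.97
EBC = 24.9 · 1.97

49.0530 EBC


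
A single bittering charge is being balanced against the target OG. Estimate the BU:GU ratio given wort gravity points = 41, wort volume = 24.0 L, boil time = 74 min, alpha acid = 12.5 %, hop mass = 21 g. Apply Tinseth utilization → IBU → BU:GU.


U = 1.65·0.000125^(GP/1000)·(1−e^(−0.04t))/4.15;  IBU = (α/100)·m·U·1000/V;  BU:GU = IBU/GP
U = 1.65·0.000125^(41/1000)·(1−e^(−0.04·74))/4.15 = 0.2608
IBU = (12.5/100)·21·0.2608·1000/24.0 = 28.5245
BU:GU = 28.5245/41

0.6957


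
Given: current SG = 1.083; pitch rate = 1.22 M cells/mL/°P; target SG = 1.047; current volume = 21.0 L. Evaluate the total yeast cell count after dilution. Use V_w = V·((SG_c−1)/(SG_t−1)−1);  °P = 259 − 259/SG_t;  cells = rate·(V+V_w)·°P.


V_w = 21.0·((1.083−1)/(1.047−1)−1) = 16.0851
V_final = 21.0 + 16.0851 = 37.0851
°P = 259 − 259/1.047 = 11.6266
cells = 1.22·37.0851·11.6266

526.0297 billion cells


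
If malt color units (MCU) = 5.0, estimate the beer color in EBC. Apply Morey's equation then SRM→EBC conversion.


SRM = 1.4922·MCU^0.6859;  EBC = SRM·1.97
SRM = 1.4922·5.0^0.6859 = 4.5004
EBC = 4.5004·1.97

8.8658 EBC


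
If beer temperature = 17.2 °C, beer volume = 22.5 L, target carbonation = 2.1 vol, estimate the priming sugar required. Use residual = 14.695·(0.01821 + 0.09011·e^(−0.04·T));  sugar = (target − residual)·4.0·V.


residual = 14.695·(0.01821 + 0.09011·e^(−0.04·17.2)) = 0.9331
sugar = (2.1 − 0.9331)·4.0·22.5

105.0214 g


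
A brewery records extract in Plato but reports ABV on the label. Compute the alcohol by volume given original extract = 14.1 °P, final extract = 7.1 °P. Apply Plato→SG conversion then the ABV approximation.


SG = 259/(259 − P);  ABV = (OG − FG)·131.25
OG = 259/(259 − 14.1) = 1.0576
FG = 259/(259 − 7.1) = 1.0282
ABV = (1.0576 − 1.0282)·131.25

3.8573 % ABV


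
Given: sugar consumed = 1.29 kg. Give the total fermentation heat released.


Q = m_sugar · 590 kJ/kg
Q = 1.29 · 590

761.1000 kJ


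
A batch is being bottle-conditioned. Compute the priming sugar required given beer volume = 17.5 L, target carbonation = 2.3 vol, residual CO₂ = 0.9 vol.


sugar = (target − residual)·4.0·V
sugar = (2.3 − 0.9)·4.0·17.5

98.0000 g


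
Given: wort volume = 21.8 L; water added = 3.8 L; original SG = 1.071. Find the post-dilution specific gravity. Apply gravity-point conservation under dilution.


SG_new = 1 + (SG_old − 1)·V_old/(V_old + V_water)
pts = (1.071 − 1)·1000·21.8/(21.8 + 3.8) = 60.4609
SG_new = 1 + 60.4609/1000

1.0605


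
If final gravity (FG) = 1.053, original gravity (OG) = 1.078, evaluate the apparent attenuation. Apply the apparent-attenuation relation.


AA = (OG − FG)/(OG − 1) · 100
AA = (1.078 − 1.053)/(1.078 − 1) · 100

32.0513 %


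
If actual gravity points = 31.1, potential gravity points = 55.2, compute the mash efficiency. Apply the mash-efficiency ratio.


efficiency = actual / potential × 100
efficiency = 31.1 / 55.2 × 100

56.3406 %


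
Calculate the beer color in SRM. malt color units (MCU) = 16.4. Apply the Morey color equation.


SRM = 1.4922 · MCU^0.6859
SRM = 1.4922 · 16.4^0.6859

10.1646 SRM


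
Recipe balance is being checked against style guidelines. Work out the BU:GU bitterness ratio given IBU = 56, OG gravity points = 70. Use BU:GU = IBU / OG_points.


BU:GU = 56 / 70

0.8000


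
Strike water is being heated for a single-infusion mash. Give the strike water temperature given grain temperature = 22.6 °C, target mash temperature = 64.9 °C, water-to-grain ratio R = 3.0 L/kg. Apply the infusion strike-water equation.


T_strike = (0.41/R)·(T_mash − T_grain) + T_mash
T_strike = (0.41/3.0)·(64.9 − 22.6) + 64.9

70.6810 °C


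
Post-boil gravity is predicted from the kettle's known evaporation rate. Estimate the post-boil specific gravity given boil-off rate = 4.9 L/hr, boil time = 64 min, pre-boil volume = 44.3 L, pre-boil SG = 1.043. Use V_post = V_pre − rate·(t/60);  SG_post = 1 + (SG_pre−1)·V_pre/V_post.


V_post = 44.3 − 4.9·(64/60) = 39.0733
SG_post = 1 + (1.043 − 1)·44.3/39.0733

1.0488


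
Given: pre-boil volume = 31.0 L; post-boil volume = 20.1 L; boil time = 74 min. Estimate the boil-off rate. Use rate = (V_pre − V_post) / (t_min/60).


rate = (31.0 − 20.1) / (74/60)

8.8378 L/hr


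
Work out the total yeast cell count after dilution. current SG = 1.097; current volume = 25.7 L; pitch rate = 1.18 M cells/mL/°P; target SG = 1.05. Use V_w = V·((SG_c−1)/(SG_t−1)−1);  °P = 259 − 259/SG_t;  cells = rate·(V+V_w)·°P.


V_w = 25.7·((1.097−1)/(1.05−1)−1) = 24.1580
V_final = 25.7 + 24.1580 = 49.8580
°P = 259 − 259/1.05 = 12.3333
cells = 1.18·49.8580·12.3333

725.6001 billion cells


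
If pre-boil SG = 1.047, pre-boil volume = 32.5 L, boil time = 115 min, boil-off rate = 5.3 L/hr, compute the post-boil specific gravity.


V_post = V_pre − rate·(t/60);  SG_post = 1 + (SG_pre−1)·V_pre/V_post
V_post = 32.5 − 5.3·(115/60) = 22.3417
SG_post = 1 + (1.047 − 1)·32.5/22.3417

1.0684


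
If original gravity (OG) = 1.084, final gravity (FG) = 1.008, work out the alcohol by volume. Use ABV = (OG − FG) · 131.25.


ABV = (1.084 − 1.008) · 131.25

9.9750 % ABV


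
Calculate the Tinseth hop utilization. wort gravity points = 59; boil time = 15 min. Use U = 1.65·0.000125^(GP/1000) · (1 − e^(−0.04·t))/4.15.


bigness = 1.65·0.000125^(59/1000) = 0.9710
boil_factor = (1 − e^(−0.04·15))/4.15 = 0.1087
U = 0.9710 · 0.1087

0.1056


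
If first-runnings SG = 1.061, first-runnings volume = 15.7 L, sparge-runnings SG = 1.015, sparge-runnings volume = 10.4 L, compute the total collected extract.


total = Σ (SG_i − 1)·1000·V_i
first = (1.061 − 1)·1000·15.7 = 957.7000
sparge = (1.015 − 1)·1000·10.4 = 156.0000
total = 957.7000 + 156.0000

1113.7000 gravity·L


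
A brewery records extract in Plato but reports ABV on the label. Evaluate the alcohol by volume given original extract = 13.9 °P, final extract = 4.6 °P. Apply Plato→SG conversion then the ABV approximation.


SG = 259/(259 − P);  ABV = (OG − FG)·131.25
OG = 259/(259 − 13.9) = 1.0567
FG = 259/(259 − 4.6) = 1.0181
ABV = (1.0567 − 1.0181)·131.25

5.0702 % ABV


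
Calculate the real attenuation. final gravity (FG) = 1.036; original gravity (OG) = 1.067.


AA = (OG−FG)/(OG−1)·100;  RA = AA·0.8192
AA = (1.067 − 1.036)/(1.067 − 1)·100 = 46.2687
RA = 46.2687·0.8192

37.9033 %


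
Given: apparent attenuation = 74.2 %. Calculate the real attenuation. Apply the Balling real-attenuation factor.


RA = AA · 0.8192
RA = 74.2 · 0.8192

60.7846 %


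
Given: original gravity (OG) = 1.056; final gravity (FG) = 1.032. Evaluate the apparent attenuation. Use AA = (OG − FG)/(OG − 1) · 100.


AA = (1.056 − 1.032)/(1.056 − 1) · 100

42.8571 %


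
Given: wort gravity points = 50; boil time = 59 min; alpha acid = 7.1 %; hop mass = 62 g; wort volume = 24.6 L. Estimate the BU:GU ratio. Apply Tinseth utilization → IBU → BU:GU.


U = 1.65·0.000125^(GP/1000)·(1−e^(−0.04t))/4.15;  IBU = (α/100)·m·U·1000/V;  BU:GU = IBU/GP
U = 1.65·0.000125^(50/1000)·(1−e^(−0.04·59))/4.15 = 0.2297
IBU = (7.1/100)·62·0.2297·1000/24.6 = 41.1077
BU:GU = 41.1077/50

0.8222


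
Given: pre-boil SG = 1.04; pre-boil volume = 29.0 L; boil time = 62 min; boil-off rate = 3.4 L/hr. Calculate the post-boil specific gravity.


V_post = V_pre − rate·(t/60);  SG_post = 1 + (SG_pre−1)·V_pre/V_post
V_post = 29.0 − 3.4·(62/60) = 25.4867
SG_post = 1 + (1.04 − 1)·29.0/25.4867

1.0455


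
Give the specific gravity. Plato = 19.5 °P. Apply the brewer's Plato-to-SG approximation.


SG = 259/(259 − P)
SG = 259/(259 − 19.5)

1.0814


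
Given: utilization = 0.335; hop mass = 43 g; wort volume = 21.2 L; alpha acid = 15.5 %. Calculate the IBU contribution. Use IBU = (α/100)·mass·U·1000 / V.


IBU = (15.5/100)·43·0.335·1000 / 21.2

105.3196 IBU


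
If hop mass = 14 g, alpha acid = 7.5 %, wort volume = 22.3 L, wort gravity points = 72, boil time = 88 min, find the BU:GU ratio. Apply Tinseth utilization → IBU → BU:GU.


U = 1.65·0.000125^(GP/1000)·(1−e^(−0.04t))/4.15;  IBU = (α/100)·m·U·1000/V;  BU:GU = IBU/GP
U = 1.65·0.000125^(72/1000)·(1−e^(−0.04·88))/4.15 = 0.2020
IBU = (7.5/100)·14·0.2020·1000/22.3 = 9.5115
BU:GU = 9.5115/72

0.1321


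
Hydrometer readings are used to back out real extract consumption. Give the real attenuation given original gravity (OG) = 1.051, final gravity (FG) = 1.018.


AA = (OG−FG)/(OG−1)·100;  RA = AA·0.8192
AA = (1.051 − 1.018)/(1.051 − 1)·100 = 64.7059
RA = 64.7059·0.8192

53.0071 %


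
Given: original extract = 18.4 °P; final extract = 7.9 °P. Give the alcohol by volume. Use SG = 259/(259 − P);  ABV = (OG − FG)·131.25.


OG = 259/(259 − 18.4) = 1.0765
FG = 259/(259 − 7.9) = 1.0315
ABV = (1.0765 − 1.0315)·131.25

5.9081 % ABV


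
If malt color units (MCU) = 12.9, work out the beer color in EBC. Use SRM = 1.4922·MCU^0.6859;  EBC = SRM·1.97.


SRM = 1.4922·12.9^0.6859 = 8.6215
EBC = 8.6215·1.97

16.9843 EBC


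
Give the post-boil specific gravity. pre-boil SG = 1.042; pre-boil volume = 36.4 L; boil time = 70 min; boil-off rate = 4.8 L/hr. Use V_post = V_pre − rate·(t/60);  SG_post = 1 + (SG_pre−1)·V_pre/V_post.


V_post = 36.4 − 4.8·(70/60) = 30.8000
SG_post = 1 + (1.042 − 1)·36.4/30.8000

1.0496


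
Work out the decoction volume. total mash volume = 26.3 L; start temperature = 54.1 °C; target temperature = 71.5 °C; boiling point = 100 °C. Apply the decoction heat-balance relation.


V_dec = V_total·(T_target − T_start)/(T_boil − T_start)
V_dec = 26.3·(71.5 − 54.1)/(100 − 54.1)

9.9699 L


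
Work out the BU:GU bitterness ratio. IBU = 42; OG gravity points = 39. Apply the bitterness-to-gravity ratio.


BU:GU = IBU / OG_points
BU:GU = 42 / 39

1.0769


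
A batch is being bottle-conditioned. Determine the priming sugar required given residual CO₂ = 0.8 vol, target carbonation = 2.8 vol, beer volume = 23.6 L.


sugar = (target − residual)·4.0·V
sugar = (2.8 − 0.8)·4.0·23.6

188.8000 g


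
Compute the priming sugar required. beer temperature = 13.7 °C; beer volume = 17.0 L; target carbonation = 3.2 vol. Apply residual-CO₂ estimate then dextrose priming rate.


residual = 14.695·(0.01821 + 0.09011·e^(−0.04·T));  sugar = (target − residual)·4.0·V
residual = 14.695·(0.01821 + 0.09011·e^(−0.04·13.7)) = 1.0331
sugar = (3.2 − 1.0331)·4.0·17.0

147.3490 g


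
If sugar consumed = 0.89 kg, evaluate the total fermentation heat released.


Q = m_sugar · 590 kJ/kg
Q = 0.89 · 590

525.1000 kJ


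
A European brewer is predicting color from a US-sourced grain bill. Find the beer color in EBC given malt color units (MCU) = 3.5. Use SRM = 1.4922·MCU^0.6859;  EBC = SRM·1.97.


SRM = 1.4922·3.5^0.6859 = 3.5237
EBC = 3.5237·1.97

6.9418 EBC


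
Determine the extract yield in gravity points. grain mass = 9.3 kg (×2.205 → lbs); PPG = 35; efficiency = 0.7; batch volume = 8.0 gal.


points = lbs × PPG × eff / vol
lbs = 9.3 × 2.205 = 20.5065
points = 20.5065 × 35 × 0.7 / 8.0

62.8012 points


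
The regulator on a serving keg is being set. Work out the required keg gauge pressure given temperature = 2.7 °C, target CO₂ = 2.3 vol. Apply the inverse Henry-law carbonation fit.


psi = vols/(0.01821 + 0.09011·e^(−0.04·T)) − 14.695
psi = 2.3/(0.01821 + 0.09011·e^(−0.04·2.7)) − 14.695

8.5150 psi


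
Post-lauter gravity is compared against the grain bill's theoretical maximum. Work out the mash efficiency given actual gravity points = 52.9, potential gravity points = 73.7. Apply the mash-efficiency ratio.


efficiency = actual / potential × 100
efficiency = 52.9 / 73.7 × 100

71.7775 %


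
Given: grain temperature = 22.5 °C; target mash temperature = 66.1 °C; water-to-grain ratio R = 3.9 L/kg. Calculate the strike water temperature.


T_strike = (0.41/R)·(T_mash − T_grain) + T_mash
T_strike = (0.41/3.9)·(66.1 − 22.5) + 66.1

70.6836 °C


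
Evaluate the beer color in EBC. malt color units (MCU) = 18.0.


SRM = 1.4922·MCU^0.6859;  EBC = SRM·1.97
SRM = 1.4922·18.0^0.6859 = 10.8347
EBC = 10.8347·1.97

21.3444 EBC


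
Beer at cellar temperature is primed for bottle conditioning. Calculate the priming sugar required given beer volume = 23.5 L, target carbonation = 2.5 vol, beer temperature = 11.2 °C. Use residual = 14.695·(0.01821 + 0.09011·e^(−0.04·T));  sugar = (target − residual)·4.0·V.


residual = 14.695·(0.01821 + 0.09011·e^(−0.04·11.2)) = 1.1136
sugar = (2.5 − 1.1136)·4.0·23.5

130.3205 g


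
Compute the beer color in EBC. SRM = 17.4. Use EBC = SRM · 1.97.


EBC = 17.4 · 1.97

34.2780 EBC


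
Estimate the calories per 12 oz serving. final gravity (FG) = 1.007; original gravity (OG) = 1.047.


ABW = (OG−FG)·131.25·0.79/FG;  °P = 259 − 259/SG (for OG→OE and FG→AE);  RE = 0.1808·OE + 0.8192·AE;  Cal = (6.9·ABW + 4·(RE−0.1))·FG·3.55
ABW = (1.047 − 1.007)·131.25·0.79/1.007 = 4.1187
OE = 259 − 259/1.047 = 11.6266 °P
AE = 259 − 259/1.007 = 1.8004 °P
RE = 0.1808·11.6266 + 0.8192·1.8004 = 3.5770 °P
Cal = (6.9·4.1187 + 4·(3.5770−0.1))·1.007·3.55

151.3115 kcal


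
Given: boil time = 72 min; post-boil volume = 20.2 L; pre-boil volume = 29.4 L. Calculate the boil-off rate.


rate = (V_pre − V_post) / (t_min/60)
rate = (29.4 − 20.2) / (72/60)

7.6667 L/hr


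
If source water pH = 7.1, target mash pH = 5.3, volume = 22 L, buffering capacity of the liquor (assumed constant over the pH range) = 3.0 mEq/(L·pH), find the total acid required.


acid = buffering capacity · (pH_source − pH_target) · V
acid = 3.0 · (7.1 − 5.3) · 22

118.8000 mEq


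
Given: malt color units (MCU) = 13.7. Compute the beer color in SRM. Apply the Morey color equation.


SRM = 1.4922 · MCU^0.6859
SRM = 1.4922 · 13.7^0.6859

8.9847 SRM


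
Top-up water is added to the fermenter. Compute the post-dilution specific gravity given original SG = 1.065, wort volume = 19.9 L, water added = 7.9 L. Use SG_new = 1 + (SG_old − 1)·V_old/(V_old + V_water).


pts = (1.065 − 1)·1000·19.9/(19.9 + 7.9) = 46.5288
SG_new = 1 + 46.5288/1000

1.0465


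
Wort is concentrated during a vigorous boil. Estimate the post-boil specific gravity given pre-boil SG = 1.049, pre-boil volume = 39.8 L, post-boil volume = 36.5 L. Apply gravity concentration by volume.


SG_post = 1 + (SG_pre − 1)·V_pre/V_post
pts_pre = (1.049 − 1)·1000 = 49.0000
pts_post = 49.0000·39.8/36.5 = 53.4301
SG_post = 1 + 53.4301/1000

1.0534


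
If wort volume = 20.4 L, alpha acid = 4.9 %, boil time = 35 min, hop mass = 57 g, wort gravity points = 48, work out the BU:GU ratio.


U = 1.65·0.000125^(GP/1000)·(1−e^(−0.04t))/4.15;  IBU = (α/100)·m·U·1000/V;  BU:GU = IBU/GP
U = 1.65·0.000125^(48/1000)·(1−e^(−0.04·35))/4.15 = 0.1946
IBU = (4.9/100)·57·0.1946·1000/20.4 = 26.6413
BU:GU = 26.6413/48

0.5550


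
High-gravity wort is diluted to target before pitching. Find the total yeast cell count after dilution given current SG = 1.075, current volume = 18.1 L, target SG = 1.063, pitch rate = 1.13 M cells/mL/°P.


V_w = V·((SG_c−1)/(SG_t−1)−1);  °P = 259 − 259/SG_t;  cells = rate·(V+V_w)·°P
V_w = 18.1·((1.075−1)/(1.063−1)−1) = 3.4476
V_final = 18.1 + 3.4476 = 21.5476
°P = 259 − 259/1.063 = 15.3500
cells = 1.13·21.5476·15.3500

373.7531 billion cells


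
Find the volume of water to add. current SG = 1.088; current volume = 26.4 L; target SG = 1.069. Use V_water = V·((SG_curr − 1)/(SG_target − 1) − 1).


V_water = 26.4·((1.088 − 1)/(1.069 − 1) − 1)

7.2696 L


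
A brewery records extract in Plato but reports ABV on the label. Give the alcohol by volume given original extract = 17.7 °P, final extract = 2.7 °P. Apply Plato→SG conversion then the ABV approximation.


SG = 259/(259 − P);  ABV = (OG − FG)·131.25
OG = 259/(259 − 17.7) = 1.0734
FG = 259/(259 − 2.7) = 1.0105
ABV = (1.0734 − 1.0105)·131.25

8.2449 % ABV


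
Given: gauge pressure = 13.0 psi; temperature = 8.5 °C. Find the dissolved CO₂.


vols = (P + 14.695)·(0.01821 + 0.09011·e^(−0.04·T))
vols = (13.0 + 14.695)·(0.01821 + 0.09011·e^(−0.04·8.5))

2.2806 volumes


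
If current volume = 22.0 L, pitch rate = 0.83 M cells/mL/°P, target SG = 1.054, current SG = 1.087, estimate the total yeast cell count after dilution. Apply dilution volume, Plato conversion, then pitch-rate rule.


V_w = V·((SG_c−1)/(SG_t−1)−1);  °P = 259 − 259/SG_t;  cells = rate·(V+V_w)·°P
V_w = 22.0·((1.087−1)/(1.054−1)−1) = 13.4444
V_final = 22.0 + 13.4444 = 35.4444
°P = 259 − 259/1.054 = 13.2694
cells = 0.83·35.4444·13.2694

390.3725 billion cells


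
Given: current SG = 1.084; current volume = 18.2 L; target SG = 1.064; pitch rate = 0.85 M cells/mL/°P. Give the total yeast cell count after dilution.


V_w = V·((SG_c−1)/(SG_t−1)−1);  °P = 259 − 259/SG_t;  cells = rate·(V+V_w)·°P
V_w = 18.2·((1.084−1)/(1.064−1)−1) = 5.6875
V_final = 18.2 + 5.6875 = 23.8875
°P = 259 − 259/1.064 = 15.5789
cells = 0.85·23.8875·15.5789

316.3208 billion cells
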